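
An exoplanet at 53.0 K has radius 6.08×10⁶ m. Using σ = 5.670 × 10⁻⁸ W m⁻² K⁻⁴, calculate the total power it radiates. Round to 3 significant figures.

P ≈ 2.08×10¹⁴ W

Surface area A = 4πR² = 4π(6.08×10⁶ m)² = 4.64533×10¹⁴ m².
P = σAT⁴ = 5.670×10⁻⁸ × 4.64533×10¹⁴ × (53.0)⁴ = 2.08×10¹⁴ W.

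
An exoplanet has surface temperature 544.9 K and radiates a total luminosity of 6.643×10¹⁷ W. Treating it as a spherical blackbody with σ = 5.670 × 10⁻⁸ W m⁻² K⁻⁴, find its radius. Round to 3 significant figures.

R ≈ 3.25×10⁶ m

L = 4πR²σT⁴ ⇒ R = √(L/(4πσT⁴)).
σT⁴ = 4998.62 W/m², so R = √(6.643×10¹⁷/(4π×4998.62)) = 3.25×10⁶ m.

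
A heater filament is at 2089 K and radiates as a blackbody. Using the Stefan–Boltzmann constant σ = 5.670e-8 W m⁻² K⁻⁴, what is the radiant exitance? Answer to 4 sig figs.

Stefan–Boltzmann: I = σT⁴ = 5.670×10⁻⁸ × (2089)⁴ = 1.080×10⁶ W/m².

I ≈ 1.080×10⁶ W/m²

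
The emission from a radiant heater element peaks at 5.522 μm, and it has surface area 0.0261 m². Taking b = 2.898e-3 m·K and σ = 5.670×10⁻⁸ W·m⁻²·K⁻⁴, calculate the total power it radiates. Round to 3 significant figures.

Wien's law: T = b/λ_max = 2.898×10⁻³/5.522×10⁻⁶ = 524.810 K.
Area A = 0.0261 m².
Then P = σAT⁴ = 5.670×10⁻⁸×0.0261×(524.810)⁴ = 112 W.

P ≈ 112 W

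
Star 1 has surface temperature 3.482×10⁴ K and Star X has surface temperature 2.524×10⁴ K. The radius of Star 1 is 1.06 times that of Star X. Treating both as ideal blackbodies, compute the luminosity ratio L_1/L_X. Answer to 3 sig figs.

L ∝ R²T⁴, so L_1/L_X = (R_1/R_X)²(T_1/T_X)⁴ = (1.06)² × (3.482×10⁴/2.524×10⁴)⁴ = 1.1236 × 3.62208 = 4.07.

L_1/L_X ≈ 4.07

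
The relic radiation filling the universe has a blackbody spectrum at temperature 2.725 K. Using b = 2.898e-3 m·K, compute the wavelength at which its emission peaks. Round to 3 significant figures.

λ_max ≈ 1.06 mm

Wien's displacement law: λ_max = b/T = (2.898×10⁻³ m·K)/(2.725 K) = 1.063×10⁻³ m.
That is 1.06 mm, in the microwave range.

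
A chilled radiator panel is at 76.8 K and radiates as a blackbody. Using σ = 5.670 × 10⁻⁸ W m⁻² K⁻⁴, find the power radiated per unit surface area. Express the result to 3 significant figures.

Stefan–Boltzmann: I = σT⁴ = 5.670×10⁻⁸ × (76.8)⁴ = 1.97 W/m².

I ≈ 1.97 W/m²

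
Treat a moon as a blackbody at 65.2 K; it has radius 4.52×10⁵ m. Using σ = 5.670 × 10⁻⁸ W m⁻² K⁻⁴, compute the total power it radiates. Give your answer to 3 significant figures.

Surface area A = 4πR² = 4π(4.52×10⁵ m)² = 2.56736×10¹² m².
P = σAT⁴ = 5.670×10⁻⁸ × 2.56736×10¹² × (65.2)⁴ = 2.63×10¹² W.

P ≈ 2.63×10¹² W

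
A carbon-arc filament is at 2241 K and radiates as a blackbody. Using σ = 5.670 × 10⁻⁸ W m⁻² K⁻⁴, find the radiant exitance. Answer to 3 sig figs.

I ≈ 1.43×10⁶ W/m²

Stefan–Boltzmann: I = σT⁴ = 5.670×10⁻⁸ × (2241)⁴ = 1.43×10⁶ W/m².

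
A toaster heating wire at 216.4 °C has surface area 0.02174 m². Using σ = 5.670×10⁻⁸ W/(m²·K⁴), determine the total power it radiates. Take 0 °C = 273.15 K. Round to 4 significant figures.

T = 216.4 °C + 273.15 = 489.55 K.
Area A = 0.02174 m².
P = σAT⁴ = 5.670×10⁻⁸ × 0.02174 × (489.55)⁴ = 70.80 W.

P ≈ 70.80 W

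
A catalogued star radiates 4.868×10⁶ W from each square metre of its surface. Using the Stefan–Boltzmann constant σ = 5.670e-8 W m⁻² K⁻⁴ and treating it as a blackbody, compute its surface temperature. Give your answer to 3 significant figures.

I = σT⁴, so T = (I/σ)^(1/4) = (4.868×10⁶/(5.670×10⁻⁸))^(1/4) = 3.04×10³ K.

T ≈ 3.04×10³ K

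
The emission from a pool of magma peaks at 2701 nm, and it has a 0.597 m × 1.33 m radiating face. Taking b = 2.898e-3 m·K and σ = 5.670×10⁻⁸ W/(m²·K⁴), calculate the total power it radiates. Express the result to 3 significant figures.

Wien's law: T = b/λ_max = 2.898×10⁻³/2.701×10⁻⁶ = 1072.94 K.
Area A = 0.597 × 1.33 = 0.79401 m².
Then P = σAT⁴ = 5.670×10⁻⁸×0.79401×(1072.94)⁴ = 5.97×10⁴ W.

P ≈ 5.97×10⁴ W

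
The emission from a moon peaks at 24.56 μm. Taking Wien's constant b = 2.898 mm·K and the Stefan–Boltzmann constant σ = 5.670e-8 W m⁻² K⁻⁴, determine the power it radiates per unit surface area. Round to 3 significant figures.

I ≈ 11.0 W/m²

Wien's law: T = b/λ_max = 2.898×10⁻³/2.456×10⁻⁵ = 117.997 K.
Then I = σT⁴ = 5.670×10⁻⁸×(117.997)⁴ = 11.0 W/m².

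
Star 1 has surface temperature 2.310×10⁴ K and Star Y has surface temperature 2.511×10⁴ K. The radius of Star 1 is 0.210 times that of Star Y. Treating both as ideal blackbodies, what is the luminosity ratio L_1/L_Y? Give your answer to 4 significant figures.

L_1/L_Y ≈ 0.03159

L ∝ R²T⁴, so L_1/L_Y = (R_1/R_Y)²(T_1/T_Y)⁴ = (0.210)² × (2.310×10⁴/2.511×10⁴)⁴ = 0.0441 × 0.716244 = 0.03159.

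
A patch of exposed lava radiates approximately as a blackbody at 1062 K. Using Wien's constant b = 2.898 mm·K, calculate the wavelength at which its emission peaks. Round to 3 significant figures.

λ_max ≈ 2.73×10³ nm

Wien's displacement law: λ_max = b/T = (2.898×10⁻³ m·K)/(1062 K) = 2.729×10⁻⁶ m.
That is 2.73×10³ nm, in the infrared range.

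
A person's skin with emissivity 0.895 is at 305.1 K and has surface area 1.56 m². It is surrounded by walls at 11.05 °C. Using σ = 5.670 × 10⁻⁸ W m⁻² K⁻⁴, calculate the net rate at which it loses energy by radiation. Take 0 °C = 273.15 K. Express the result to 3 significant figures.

Net loss ≈ 170 W

Surroundings: T = 11.05 °C + 273.15 = 284.20 K.
Area A = 1.56 m².
Net radiated power P_net = εσA(T⁴ − T₀⁴) = 0.895×5.670×10⁻⁸×1.56×(305.1⁴ − 284.20⁴).
T⁴ − T₀⁴ = 8.66501×10⁹ − 6.52373×10⁹ = 2.14128×10⁹ K⁴, so P_net = 170 W.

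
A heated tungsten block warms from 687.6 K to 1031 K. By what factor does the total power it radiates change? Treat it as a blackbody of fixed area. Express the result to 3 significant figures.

P ∝ T⁴, so P₂/P₁ = (T₂/T₁)⁴ = (1031/687.6)⁴ = (1.49942)⁴ = 5.05.

P₂/P₁ ≈ 5.05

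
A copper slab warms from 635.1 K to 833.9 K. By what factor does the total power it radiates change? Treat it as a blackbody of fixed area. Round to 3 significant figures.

P ∝ T⁴, so P₂/P₁ = (T₂/T₁)⁴ = (833.9/635.1)⁴ = (1.31302)⁴ = 2.97.

P₂/P₁ ≈ 2.97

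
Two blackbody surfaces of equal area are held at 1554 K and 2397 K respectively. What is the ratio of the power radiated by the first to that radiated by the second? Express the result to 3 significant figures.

With equal areas, P₁/P₂ = (T₁/T₂)⁴ = (1554/2397)⁴ = 0.177.

P₁/P₂ ≈ 0.177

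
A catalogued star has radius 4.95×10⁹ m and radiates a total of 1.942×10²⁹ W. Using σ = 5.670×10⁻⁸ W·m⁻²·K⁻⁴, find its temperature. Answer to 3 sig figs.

T ≈ 1.03×10⁴ K

Surface area A = 4πR² = 4π(4.95×10⁹ m)² = 3.07907×10²⁰ m².
P = σAT⁴ ⇒ T = (P/(σA))^(1/4) = (1.942×10²⁹/(5.670×10⁻⁸×3.07907×10²⁰))^(1/4) = 1.03×10⁴ K.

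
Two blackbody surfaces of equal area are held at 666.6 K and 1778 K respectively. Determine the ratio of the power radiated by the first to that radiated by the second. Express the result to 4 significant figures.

P₁/P₂ ≈ 0.01976

With equal areas, P₁/P₂ = (T₁/T₂)⁴ = (666.6/1778)⁴ = 0.01976.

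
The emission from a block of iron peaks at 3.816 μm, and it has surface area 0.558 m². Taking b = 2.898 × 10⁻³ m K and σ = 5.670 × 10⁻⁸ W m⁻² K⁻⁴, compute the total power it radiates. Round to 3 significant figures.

Wien's law: T = b/λ_max = 2.898×10⁻³/3.816×10⁻⁶ = 759.434 K.
Area A = 0.558 m².
Then P = σAT⁴ = 5.670×10⁻⁸×0.558×(759.434)⁴ = 1.05×10⁴ W.

P ≈ 1.05×10⁴ W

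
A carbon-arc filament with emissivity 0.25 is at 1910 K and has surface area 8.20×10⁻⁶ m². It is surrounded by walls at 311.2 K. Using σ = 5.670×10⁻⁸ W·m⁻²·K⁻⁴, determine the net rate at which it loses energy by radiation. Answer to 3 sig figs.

Net loss ≈ 1.55 W

Area A = 8.20×10⁻⁶ m².
Net radiated power P_net = εσA(T⁴ − T₀⁴) = 0.25×5.670×10⁻⁸×8.20×10⁻⁶×(1910⁴ − 311.2⁴).
T⁴ − T₀⁴ = 1.33086×10¹³ − 9.37904×10⁹ = 1.32992×10¹³ K⁴, so P_net = 1.55 W.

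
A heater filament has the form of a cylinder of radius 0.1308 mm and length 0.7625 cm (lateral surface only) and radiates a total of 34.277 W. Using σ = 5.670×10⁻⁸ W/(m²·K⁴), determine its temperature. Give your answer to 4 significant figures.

Lateral area A = 2πrL = 2π×1.308×10⁻⁴×7.625×10⁻³ = 6.26653×10⁻⁶ m².
P = σAT⁴ ⇒ T = (P/(σA))^(1/4) = (34.277/(5.670×10⁻⁸×6.26653×10⁻⁶))^(1/4) = 3134 K.

T ≈ 3134 K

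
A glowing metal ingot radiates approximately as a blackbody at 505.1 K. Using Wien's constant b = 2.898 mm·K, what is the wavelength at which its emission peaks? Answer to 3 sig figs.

Wien's displacement law: λ_max = b/T = (2.898×10⁻³ m·K)/(505.1 K) = 5.737×10⁻⁶ m.
That is 5.74 μm, in the infrared range.

λ_max ≈ 5.74 μm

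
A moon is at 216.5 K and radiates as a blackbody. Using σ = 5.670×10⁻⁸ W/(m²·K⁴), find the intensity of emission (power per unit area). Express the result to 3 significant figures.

Stefan–Boltzmann: I = σT⁴ = 5.670×10⁻⁸ × (216.5)⁴ = 125 W/m².

I ≈ 125 W/m²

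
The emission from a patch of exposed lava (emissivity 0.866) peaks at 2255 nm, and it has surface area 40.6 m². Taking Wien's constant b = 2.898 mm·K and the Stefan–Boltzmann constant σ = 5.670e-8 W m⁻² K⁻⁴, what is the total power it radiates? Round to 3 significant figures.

P ≈ 5.44×10⁶ W

Wien's law: T = b/λ_max = 2.898×10⁻³/2.255×10⁻⁶ = 1285.14 K.
Area A = 40.6 m².
Then P = εσAT⁴ = 0.866×5.670×10⁻⁸×40.6×(1285.14)⁴ = 5.44×10⁶ W.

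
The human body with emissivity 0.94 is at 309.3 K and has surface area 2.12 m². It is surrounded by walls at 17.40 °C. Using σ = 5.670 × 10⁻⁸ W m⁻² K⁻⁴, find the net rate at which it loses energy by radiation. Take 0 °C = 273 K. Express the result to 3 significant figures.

Net loss ≈ 231 W

Surroundings: T = 17.40 °C + 273 = 290.40 K.
Area A = 2.12 m².
Net radiated power P_net = εσA(T⁴ − T₀⁴) = 0.94×5.670×10⁻⁸×2.12×(309.3⁴ − 290.40⁴).
T⁴ − T₀⁴ = 9.15208×10⁹ − 7.11191×10⁹ = 2.04017×10⁹ K⁴, so P_net = 231 W.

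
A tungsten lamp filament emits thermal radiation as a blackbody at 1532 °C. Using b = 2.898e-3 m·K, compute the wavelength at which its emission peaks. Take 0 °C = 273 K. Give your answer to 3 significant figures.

λ_max ≈ 1.61×10³ nm

T = 1532 °C + 273 = 1805 K.
Wien's displacement law: λ_max = b/T = (2.898×10⁻³ m·K)/(1805 K) = 1.606×10⁻⁶ m.
That is 1.61×10³ nm, in the infrared range.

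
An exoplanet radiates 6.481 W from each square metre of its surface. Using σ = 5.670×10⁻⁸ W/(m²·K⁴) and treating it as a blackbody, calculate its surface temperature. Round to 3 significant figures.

T ≈ 103 K

I = σT⁴, so T = (I/σ)^(1/4) = (6.481/(5.670×10⁻⁸))^(1/4) = 103 K.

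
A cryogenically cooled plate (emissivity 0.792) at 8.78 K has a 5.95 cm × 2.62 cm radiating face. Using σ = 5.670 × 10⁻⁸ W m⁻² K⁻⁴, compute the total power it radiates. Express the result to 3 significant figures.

Area A = 0.0595 × 0.0262 = 1.5589×10⁻³ m².
P = εσAT⁴ = 0.792 × 5.670×10⁻⁸ × 1.5589×10⁻³ × (8.78)⁴ = 4.16×10⁻⁷ W.

P ≈ 4.16×10⁻⁷ W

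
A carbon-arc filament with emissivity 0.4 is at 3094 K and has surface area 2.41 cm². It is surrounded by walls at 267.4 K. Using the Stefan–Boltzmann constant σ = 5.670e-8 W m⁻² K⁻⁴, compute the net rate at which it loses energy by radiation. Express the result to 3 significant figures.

Net loss ≈ 501 W

Area A = 2.41 cm² = 2.41×10⁻⁴ m².
Net radiated power P_net = εσA(T⁴ − T₀⁴) = 0.4×5.670×10⁻⁸×2.41×10⁻⁴×(3094⁴ − 267.4⁴).
T⁴ − T₀⁴ = 9.16392×10¹³ − 5.11264×10⁹ = 9.16341×10¹³ K⁴, so P_net = 501 W.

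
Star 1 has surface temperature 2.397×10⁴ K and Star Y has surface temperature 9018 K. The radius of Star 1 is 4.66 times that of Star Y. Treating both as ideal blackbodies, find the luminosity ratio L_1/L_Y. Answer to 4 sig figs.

L ∝ R²T⁴, so L_1/L_Y = (R_1/R_Y)²(T_1/T_Y)⁴ = (4.66)² × (2.397×10⁴/9018)⁴ = 21.7156 × 49.9150 = 1084.

L_1/L_Y ≈ 1084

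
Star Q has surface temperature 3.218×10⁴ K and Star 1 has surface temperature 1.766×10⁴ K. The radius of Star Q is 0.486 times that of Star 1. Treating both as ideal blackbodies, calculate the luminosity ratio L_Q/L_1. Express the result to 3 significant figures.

L ∝ R²T⁴, so L_Q/L_1 = (R_Q/R_1)²(T_Q/T_1)⁴ = (0.486)² × (3.218×10⁴/1.766×10⁴)⁴ = 0.236196 × 11.0251 = 2.60.

L_Q/L_1 ≈ 2.60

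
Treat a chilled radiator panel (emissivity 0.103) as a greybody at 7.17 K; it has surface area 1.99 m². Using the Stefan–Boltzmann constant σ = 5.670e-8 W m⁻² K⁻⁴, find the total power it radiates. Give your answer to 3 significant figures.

Area A = 1.99 m².
P = εσAT⁴ = 0.103 × 5.670×10⁻⁸ × 1.99 × (7.17)⁴ = 3.07×10⁻⁵ W.

P ≈ 3.07×10⁻⁵ W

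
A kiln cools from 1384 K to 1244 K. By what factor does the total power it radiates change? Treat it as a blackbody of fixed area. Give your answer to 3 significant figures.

P ∝ T⁴, so P₂/P₁ = (T₂/T₁)⁴ = (1244/1384)⁴ = (0.898844)⁴ = 0.653.

P₂/P₁ ≈ 0.653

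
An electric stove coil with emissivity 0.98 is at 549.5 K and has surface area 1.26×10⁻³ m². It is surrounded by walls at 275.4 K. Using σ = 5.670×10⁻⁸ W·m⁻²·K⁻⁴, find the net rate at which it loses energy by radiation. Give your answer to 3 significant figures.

Net loss ≈ 5.98 W

Area A = 1.26×10⁻³ m².
Net radiated power P_net = εσA(T⁴ − T₀⁴) = 0.98×5.670×10⁻⁸×1.26×10⁻³×(549.5⁴ − 275.4⁴).
T⁴ − T₀⁴ = 9.11740×10¹⁰ − 5.75249×10⁹ = 8.54215×10¹⁰ K⁴, so P_net = 5.98 W.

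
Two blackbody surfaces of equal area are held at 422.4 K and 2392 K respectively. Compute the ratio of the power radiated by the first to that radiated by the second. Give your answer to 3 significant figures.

With equal areas, P₁/P₂ = (T₁/T₂)⁴ = (422.4/2392)⁴ = 9.72×10⁻⁴.

P₁/P₂ ≈ 9.72×10⁻⁴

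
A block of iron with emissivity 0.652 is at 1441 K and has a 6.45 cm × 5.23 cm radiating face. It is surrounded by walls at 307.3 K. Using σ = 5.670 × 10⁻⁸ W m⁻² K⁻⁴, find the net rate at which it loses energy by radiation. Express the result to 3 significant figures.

Net loss ≈ 537 W

Area A = 0.0645 × 0.0523 = 3.37335×10⁻³ m².
Net radiated power P_net = εσA(T⁴ − T₀⁴) = 0.652×5.670×10⁻⁸×3.37335×10⁻³×(1441⁴ − 307.3⁴).
T⁴ − T₀⁴ = 4.31177×10¹² − 8.91765×10⁹ = 4.30285×10¹² K⁴, so P_net = 537 W.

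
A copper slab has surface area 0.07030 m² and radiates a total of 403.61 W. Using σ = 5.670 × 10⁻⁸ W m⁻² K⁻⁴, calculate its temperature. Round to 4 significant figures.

T ≈ 564.1 K

Area A = 0.07030 m².
P = σAT⁴ ⇒ T = (P/(σA))^(1/4) = (403.61/(5.670×10⁻⁸×0.07030))^(1/4) = 564.1 K.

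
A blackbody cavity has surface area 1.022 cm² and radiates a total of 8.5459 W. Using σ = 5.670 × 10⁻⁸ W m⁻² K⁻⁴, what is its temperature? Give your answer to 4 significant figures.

T ≈ 1102 K

Area A = 1.022 cm² = 1.022×10⁻⁴ m².
P = σAT⁴ ⇒ T = (P/(σA))^(1/4) = (8.5459/(5.670×10⁻⁸×1.022×10⁻⁴))^(1/4) = 1102 K.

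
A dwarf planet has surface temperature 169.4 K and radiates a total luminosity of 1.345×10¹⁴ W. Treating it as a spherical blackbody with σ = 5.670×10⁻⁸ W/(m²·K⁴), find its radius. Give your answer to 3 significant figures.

R ≈ 4.79×10⁵ m

L = 4πR²σT⁴ ⇒ R = √(L/(4πσT⁴)).
σT⁴ = 46.6914 W/m², so R = √(1.345×10¹⁴/(4π×46.6914)) = 4.79×10⁵ m.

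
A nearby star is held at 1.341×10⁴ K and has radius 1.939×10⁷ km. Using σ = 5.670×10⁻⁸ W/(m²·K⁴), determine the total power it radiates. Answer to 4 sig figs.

Surface area A = 4πR² = 4π(1.939×10¹⁰ m)² = 4.72460×10²¹ m².
P = σAT⁴ = 5.670×10⁻⁸ × 4.72460×10²¹ × (1.341×10⁴)⁴ = 8.663×10³⁰ W.

P ≈ 8.663×10³⁰ W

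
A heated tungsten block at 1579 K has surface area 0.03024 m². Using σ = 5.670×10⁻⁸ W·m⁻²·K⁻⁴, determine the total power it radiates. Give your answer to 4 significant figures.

P ≈ 1.066×10⁴ W

Area A = 0.03024 m².
P = σAT⁴ = 5.670×10⁻⁸ × 0.03024 × (1579)⁴ = 1.066×10⁴ W.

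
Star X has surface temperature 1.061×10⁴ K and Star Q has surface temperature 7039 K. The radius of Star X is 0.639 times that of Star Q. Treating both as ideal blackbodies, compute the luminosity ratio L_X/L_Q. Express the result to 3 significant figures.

L_X/L_Q ≈ 2.11

L ∝ R²T⁴, so L_X/L_Q = (R_X/R_Q)²(T_X/T_Q)⁴ = (0.639)² × (1.061×10⁴/7039)⁴ = 0.408321 × 5.16200 = 2.11.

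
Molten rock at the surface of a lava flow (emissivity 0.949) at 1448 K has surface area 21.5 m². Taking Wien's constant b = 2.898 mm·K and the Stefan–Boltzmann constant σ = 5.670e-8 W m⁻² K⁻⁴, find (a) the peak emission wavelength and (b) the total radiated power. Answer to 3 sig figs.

λ_max ≈ 2.00 μm; P ≈ 5.09×10⁶ W

(a) λ_max = b/T = 2.898×10⁻³/1448 = 2.001×10⁻⁶ m = 2.00 μm.
Area A = 21.5 m².
(b) P = εσAT⁴ = 0.949×5.670×10⁻⁸×21.5×(1448)⁴ = 5.09×10⁶ W.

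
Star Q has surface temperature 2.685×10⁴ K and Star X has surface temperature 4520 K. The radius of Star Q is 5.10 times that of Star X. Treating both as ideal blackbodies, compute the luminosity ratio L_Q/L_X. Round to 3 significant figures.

L_Q/L_X ≈ 3.24×10⁴

L ∝ R²T⁴, so L_Q/L_X = (R_Q/R_X)²(T_Q/T_X)⁴ = (5.10)² × (2.685×10⁴/4520)⁴ = 26.01 × 1245.16 = 3.24×10⁴.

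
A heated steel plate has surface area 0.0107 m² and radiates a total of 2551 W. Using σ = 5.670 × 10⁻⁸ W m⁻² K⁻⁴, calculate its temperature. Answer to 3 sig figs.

T ≈ 1.43×10³ K

Area A = 0.0107 m².
P = σAT⁴ ⇒ T = (P/(σA))^(1/4) = (2551/(5.670×10⁻⁸×0.0107))^(1/4) = 1.43×10³ K.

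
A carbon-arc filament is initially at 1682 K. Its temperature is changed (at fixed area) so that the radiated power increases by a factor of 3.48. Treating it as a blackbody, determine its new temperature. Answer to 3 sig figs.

T₂ ≈ 2.30×10³ K

P ∝ T⁴, so T₂/T₁ = (P₂/P₁)^(1/4) = (3.48)^(1/4) = 1.36582.
T₂ = 1682 × 1.36582 = 2.30×10³ K.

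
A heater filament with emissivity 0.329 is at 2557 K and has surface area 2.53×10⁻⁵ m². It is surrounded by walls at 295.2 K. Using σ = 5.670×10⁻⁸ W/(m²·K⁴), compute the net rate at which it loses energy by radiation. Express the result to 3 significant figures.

Area A = 2.53×10⁻⁵ m².
Net radiated power P_net = εσA(T⁴ − T₀⁴) = 0.329×5.670×10⁻⁸×2.53×10⁻⁵×(2557⁴ − 295.2⁴).
T⁴ − T₀⁴ = 4.27487×10¹³ − 7.59391×10⁹ = 4.27411×10¹³ K⁴, so P_net = 20.2 W.

Net loss ≈ 20.2 W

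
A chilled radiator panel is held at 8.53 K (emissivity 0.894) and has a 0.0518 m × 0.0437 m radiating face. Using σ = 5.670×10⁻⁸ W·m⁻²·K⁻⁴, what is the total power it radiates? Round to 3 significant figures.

P ≈ 6.07×10⁻⁷ W

Area A = 0.0518 × 0.0437 = 2.26366×10⁻³ m².
P = εσAT⁴ = 0.894 × 5.670×10⁻⁸ × 2.26366×10⁻³ × (8.53)⁴ = 6.07×10⁻⁷ W.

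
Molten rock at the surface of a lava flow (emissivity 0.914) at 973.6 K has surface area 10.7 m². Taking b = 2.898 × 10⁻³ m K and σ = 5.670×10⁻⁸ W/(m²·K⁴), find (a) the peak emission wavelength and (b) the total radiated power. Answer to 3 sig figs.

λ_max ≈ 2.98 μm; P ≈ 4.98×10⁵ W

(a) λ_max = b/T = 2.898×10⁻³/973.6 = 2.977×10⁻⁶ m = 2.98 μm.
Area A = 10.7 m².
(b) P = εσAT⁴ = 0.914×5.670×10⁻⁸×10.7×(973.6)⁴ = 4.98×10⁵ W.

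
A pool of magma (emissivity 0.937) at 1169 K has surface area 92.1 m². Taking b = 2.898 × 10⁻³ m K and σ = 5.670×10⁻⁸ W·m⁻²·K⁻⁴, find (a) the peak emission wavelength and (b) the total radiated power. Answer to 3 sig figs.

λ_max ≈ 2.48×10³ nm; P ≈ 9.14×10⁶ W

(a) λ_max = b/T = 2.898×10⁻³/1169 = 2.479×10⁻⁶ m = 2.48×10³ nm.
Area A = 92.1 m².
(b) P = εσAT⁴ = 0.937×5.670×10⁻⁸×92.1×(1169)⁴ = 9.14×10⁶ W.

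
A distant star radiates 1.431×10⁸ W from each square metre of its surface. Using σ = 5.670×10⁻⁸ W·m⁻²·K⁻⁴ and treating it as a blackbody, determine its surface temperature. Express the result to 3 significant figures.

T ≈ 7.09×10³ K

I = σT⁴, so T = (I/σ)^(1/4) = (1.431×10⁸/(5.670×10⁻⁸))^(1/4) = 7.09×10³ K.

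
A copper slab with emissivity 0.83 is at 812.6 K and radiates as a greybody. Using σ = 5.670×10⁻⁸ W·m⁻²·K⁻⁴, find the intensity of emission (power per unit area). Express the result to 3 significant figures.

Stefan–Boltzmann: I = εσT⁴ = 0.83 × 5.670×10⁻⁸ × (812.6)⁴ = 2.05×10⁴ W/m².

I ≈ 2.05×10⁴ W/m²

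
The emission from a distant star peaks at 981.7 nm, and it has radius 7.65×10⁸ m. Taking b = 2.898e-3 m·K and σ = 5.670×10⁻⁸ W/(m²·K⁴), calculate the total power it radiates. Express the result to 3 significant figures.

Wien's law: T = b/λ_max = 2.898×10⁻³/9.817×10⁻⁷ = 2952.02 K.
Surface area A = 4πR² = 4π(7.65×10⁸ m)² = 7.35415×10¹⁸ m².
Then P = σAT⁴ = 5.670×10⁻⁸×7.35415×10¹⁸×(2952.02)⁴ = 3.17×10²⁵ W.

P ≈ 3.17×10²⁵ W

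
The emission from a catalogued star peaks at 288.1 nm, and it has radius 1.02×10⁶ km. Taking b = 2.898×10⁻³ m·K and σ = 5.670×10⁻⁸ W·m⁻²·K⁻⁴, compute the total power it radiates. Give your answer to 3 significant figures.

Wien's law: T = b/λ_max = 2.898×10⁻³/2.881×10⁻⁷ = 10059.0 K.
Surface area A = 4πR² = 4π(1.02×10⁹ m)² = 1.30741×10¹⁹ m².
Then P = σAT⁴ = 5.670×10⁻⁸×1.30741×10¹⁹×(10059.0)⁴ = 7.59×10²⁷ W.

P ≈ 7.59×10²⁷ W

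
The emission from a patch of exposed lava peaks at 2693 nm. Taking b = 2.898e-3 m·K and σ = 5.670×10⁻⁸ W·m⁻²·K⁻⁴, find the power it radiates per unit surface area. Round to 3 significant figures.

I ≈ 7.60×10⁴ W/m²

Wien's law: T = b/λ_max = 2.898×10⁻³/2.693×10⁻⁶ = 1076.12 K.
Then I = σT⁴ = 5.670×10⁻⁸×(1076.12)⁴ = 7.60×10⁴ W/m².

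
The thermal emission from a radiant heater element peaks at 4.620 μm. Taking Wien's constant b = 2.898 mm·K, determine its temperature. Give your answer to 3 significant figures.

Wien's law gives T = b/λ_max = (2.898×10⁻³ m·K)/(4.620×10⁻⁶ m) = 627 K.

T ≈ 627 K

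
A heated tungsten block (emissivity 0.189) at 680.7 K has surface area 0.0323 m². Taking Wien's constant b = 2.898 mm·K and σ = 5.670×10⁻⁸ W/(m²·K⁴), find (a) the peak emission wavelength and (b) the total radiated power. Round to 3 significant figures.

λ_max ≈ 4.26 μm; P ≈ 74.3 W

(a) λ_max = b/T = 2.898×10⁻³/680.7 = 4.257×10⁻⁶ m = 4.26 μm.
Area A = 0.0323 m².
(b) P = εσAT⁴ = 0.189×5.670×10⁻⁸×0.0323×(680.7)⁴ = 74.3 W.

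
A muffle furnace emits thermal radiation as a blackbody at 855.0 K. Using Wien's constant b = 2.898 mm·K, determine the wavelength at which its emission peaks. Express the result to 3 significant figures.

Wien's displacement law: λ_max = b/T = (2.898×10⁻³ m·K)/(855.0 K) = 3.389×10⁻⁶ m.
That is 3.39 μm, in the infrared range.

λ_max ≈ 3.39 μm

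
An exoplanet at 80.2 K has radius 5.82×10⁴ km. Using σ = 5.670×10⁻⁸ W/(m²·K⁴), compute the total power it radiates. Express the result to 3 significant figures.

Surface area A = 4πR² = 4π(5.82×10⁷ m)² = 4.25653×10¹⁶ m².
P = σAT⁴ = 5.670×10⁻⁸ × 4.25653×10¹⁶ × (80.2)⁴ = 9.98×10¹⁶ W.

P ≈ 9.98×10¹⁶ W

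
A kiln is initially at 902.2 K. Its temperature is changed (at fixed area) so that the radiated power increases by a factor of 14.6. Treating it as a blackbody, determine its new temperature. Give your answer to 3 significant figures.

P ∝ T⁴, so T₂/T₁ = (P₂/P₁)^(1/4) = (14.6)^(1/4) = 1.95474.
T₂ = 902.2 × 1.95474 = 1.76×10³ K.

T₂ ≈ 1.76×10³ K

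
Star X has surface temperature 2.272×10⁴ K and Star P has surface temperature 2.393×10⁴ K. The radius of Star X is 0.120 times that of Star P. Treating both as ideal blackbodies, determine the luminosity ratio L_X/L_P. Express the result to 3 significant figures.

L ∝ R²T⁴, so L_X/L_P = (R_X/R_P)²(T_X/T_P)⁴ = (0.120)² × (2.272×10⁴/2.393×10⁴)⁴ = 0.0144 × 0.812573 = 0.0117.

L_X/L_P ≈ 0.0117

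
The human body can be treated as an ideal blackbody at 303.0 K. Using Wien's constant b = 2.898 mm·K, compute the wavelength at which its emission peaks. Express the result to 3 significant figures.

λ_max ≈ 9.56 μm

Wien's displacement law: λ_max = b/T = (2.898×10⁻³ m·K)/(303.0 K) = 9.564×10⁻⁶ m.
That is 9.56 μm, in the infrared range.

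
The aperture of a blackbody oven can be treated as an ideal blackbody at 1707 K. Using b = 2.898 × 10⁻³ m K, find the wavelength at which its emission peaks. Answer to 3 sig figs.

Wien's displacement law: λ_max = b/T = (2.898×10⁻³ m·K)/(1707 K) = 1.698×10⁻⁶ m.
That is 1.70×10³ nm, in the infrared range.

λ_max ≈ 1.70×10³ nm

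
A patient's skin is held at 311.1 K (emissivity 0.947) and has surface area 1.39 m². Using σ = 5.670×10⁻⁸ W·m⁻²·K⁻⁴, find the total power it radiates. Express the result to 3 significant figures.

P ≈ 699 W

Area A = 1.39 m².
P = εσAT⁴ = 0.947 × 5.670×10⁻⁸ × 1.39 × (311.1)⁴ = 699 W.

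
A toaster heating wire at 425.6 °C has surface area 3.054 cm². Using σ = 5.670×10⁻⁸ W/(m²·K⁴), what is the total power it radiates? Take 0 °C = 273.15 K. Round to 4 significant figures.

T = 425.6 °C + 273.15 = 698.75 K.
Area A = 3.054 cm² = 3.054×10⁻⁴ m².
P = σAT⁴ = 5.670×10⁻⁸ × 3.054×10⁻⁴ × (698.75)⁴ = 4.128 W.

P ≈ 4.128 W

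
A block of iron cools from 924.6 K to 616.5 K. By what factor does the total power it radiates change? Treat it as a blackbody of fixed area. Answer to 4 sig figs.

P₂/P₁ ≈ 0.1977

P ∝ T⁴, so P₂/P₁ = (T₂/T₁)⁴ = (616.5/924.6)⁴ = (0.666775)⁴ = 0.1977.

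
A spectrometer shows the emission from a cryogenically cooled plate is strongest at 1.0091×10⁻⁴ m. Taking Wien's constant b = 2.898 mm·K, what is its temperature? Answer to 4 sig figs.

T ≈ 28.72 K

Wien's law gives T = b/λ_max = (2.898×10⁻³ m·K)/(1.0091×10⁻⁴ m) = 28.72 K.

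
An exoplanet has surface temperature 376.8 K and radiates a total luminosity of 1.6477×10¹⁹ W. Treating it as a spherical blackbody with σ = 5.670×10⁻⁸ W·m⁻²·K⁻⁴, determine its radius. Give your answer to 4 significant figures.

R ≈ 3.387×10⁷ m

L = 4πR²σT⁴ ⇒ R = √(L/(4πσT⁴)).
σT⁴ = 1142.95 W/m², so R = √(1.6477×10¹⁹/(4π×1142.95)) = 3.387×10⁷ m.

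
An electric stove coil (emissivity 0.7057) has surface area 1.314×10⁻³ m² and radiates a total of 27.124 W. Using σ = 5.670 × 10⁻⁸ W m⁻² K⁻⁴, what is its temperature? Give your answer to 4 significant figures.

T ≈ 847.5 K

Area A = 1.314×10⁻³ m².
P = εσAT⁴ ⇒ T = (P/(εσA))^(1/4) = (27.124/(0.7057×5.670×10⁻⁸×1.314×10⁻³))^(1/4) = 847.5 K.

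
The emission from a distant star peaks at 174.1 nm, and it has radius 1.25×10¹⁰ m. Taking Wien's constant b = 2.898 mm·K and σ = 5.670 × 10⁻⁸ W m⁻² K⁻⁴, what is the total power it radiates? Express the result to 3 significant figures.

P ≈ 8.55×10³⁰ W

Wien's law: T = b/λ_max = 2.898×10⁻³/1.741×10⁻⁷ = 16645.6 K.
Surface area A = 4πR² = 4π(1.25×10¹⁰ m)² = 1.96350×10²¹ m².
Then P = σAT⁴ = 5.670×10⁻⁸×1.96350×10²¹×(16645.6)⁴ = 8.55×10³⁰ W.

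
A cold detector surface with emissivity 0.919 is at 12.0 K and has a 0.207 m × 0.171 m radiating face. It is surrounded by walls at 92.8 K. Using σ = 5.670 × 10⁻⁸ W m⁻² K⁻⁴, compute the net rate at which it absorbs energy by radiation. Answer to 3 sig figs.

Area A = 0.207 × 0.171 = 0.035397 m².
Net radiated power P_net = εσA(T⁴ − T₀⁴) = 0.919×5.670×10⁻⁸×0.035397×(12.0⁴ − 92.8⁴).
T⁴ − T₀⁴ = 20736.0 − 7.41638×10⁷ = -7.41431×10⁷ K⁴, so P_net = -0.137 W — negative, meaning a net gain of 0.137 W.

Net gain ≈ 0.137 W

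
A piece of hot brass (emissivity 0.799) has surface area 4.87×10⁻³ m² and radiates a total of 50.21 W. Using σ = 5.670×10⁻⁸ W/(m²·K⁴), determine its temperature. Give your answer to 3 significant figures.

Area A = 4.87×10⁻³ m².
P = εσAT⁴ ⇒ T = (P/(εσA))^(1/4) = (50.21/(0.799×5.670×10⁻⁸×4.87×10⁻³))^(1/4) = 691 K.

T ≈ 691 K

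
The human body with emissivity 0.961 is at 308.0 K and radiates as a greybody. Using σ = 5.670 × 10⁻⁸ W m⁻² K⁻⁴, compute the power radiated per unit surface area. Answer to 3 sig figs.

Stefan–Boltzmann: I = εσT⁴ = 0.961 × 5.670×10⁻⁸ × (308.0)⁴ = 490 W/m².

I ≈ 490 W/m²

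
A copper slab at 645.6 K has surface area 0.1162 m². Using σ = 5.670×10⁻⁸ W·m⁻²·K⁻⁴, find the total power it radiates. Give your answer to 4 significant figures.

P ≈ 1145 W

Area A = 0.1162 m².
P = σAT⁴ = 5.670×10⁻⁸ × 0.1162 × (645.6)⁴ = 1145 W.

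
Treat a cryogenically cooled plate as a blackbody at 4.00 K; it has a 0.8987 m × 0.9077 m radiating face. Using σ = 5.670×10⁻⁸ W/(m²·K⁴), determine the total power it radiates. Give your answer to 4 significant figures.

P ≈ 1.184×10⁻⁵ W

Area A = 0.8987 × 0.9077 = 0.81575 m².
P = σAT⁴ = 5.670×10⁻⁸ × 0.81575 × (4.00)⁴ = 1.184×10⁻⁵ W.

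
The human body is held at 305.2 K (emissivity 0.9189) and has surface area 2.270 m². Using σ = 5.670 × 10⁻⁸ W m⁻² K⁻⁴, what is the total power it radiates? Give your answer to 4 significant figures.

Area A = 2.270 m².
P = εσAT⁴ = 0.9189 × 5.670×10⁻⁸ × 2.270 × (305.2)⁴ = 1026 W.

P ≈ 1026 W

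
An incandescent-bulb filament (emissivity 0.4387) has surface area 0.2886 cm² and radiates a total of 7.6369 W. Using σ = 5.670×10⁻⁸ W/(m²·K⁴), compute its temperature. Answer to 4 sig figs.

T ≈ 1806 K

Area A = 0.2886 cm² = 2.886×10⁻⁵ m².
P = εσAT⁴ ⇒ T = (P/(εσA))^(1/4) = (7.6369/(0.4387×5.670×10⁻⁸×2.886×10⁻⁵))^(1/4) = 1806 K.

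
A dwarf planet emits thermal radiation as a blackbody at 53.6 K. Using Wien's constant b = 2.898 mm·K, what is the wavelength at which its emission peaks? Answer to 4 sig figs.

Wien's displacement law: λ_max = b/T = (2.898×10⁻³ m·K)/(53.6 K) = 5.4067×10⁻⁵ m.
That is 54.07 μm, in the infrared range.

λ_max ≈ 54.07 μm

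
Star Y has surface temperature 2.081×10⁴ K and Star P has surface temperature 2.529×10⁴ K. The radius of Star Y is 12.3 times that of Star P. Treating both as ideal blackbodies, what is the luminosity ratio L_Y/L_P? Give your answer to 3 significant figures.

L_Y/L_P ≈ 69.4

L ∝ R²T⁴, so L_Y/L_P = (R_Y/R_P)²(T_Y/T_P)⁴ = (12.3)² × (2.081×10⁴/2.529×10⁴)⁴ = 151.29 × 0.458451 = 69.4.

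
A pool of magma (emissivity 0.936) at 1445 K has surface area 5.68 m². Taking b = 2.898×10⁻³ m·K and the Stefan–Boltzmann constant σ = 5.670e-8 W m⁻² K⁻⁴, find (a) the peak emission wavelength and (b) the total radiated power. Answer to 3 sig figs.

λ_max ≈ 2.01×10³ nm; P ≈ 1.31×10⁶ W

(a) λ_max = b/T = 2.898×10⁻³/1445 = 2.006×10⁻⁶ m = 2.01×10³ nm.
Area A = 5.68 m².
(b) P = εσAT⁴ = 0.936×5.670×10⁻⁸×5.68×(1445)⁴ = 1.31×10⁶ W.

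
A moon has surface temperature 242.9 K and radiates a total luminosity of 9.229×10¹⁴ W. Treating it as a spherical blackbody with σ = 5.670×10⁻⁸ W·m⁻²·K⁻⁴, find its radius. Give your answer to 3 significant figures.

R ≈ 6.10×10⁵ m

L = 4πR²σT⁴ ⇒ R = √(L/(4πσT⁴)).
σT⁴ = 197.375 W/m², so R = √(9.229×10¹⁴/(4π×197.375)) = 6.10×10⁵ m.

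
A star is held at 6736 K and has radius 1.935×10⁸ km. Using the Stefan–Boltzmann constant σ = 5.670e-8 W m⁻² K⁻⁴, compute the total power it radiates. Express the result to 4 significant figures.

Surface area A = 4πR² = 4π(1.935×10¹¹ m)² = 4.70513×10²³ m².
P = σAT⁴ = 5.670×10⁻⁸ × 4.70513×10²³ × (6736)⁴ = 5.492×10³¹ W.

P ≈ 5.492×10³¹ W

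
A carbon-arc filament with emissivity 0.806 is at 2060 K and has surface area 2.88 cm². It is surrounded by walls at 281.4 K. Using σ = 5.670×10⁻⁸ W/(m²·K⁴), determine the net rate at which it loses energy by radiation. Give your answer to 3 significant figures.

Area A = 2.88 cm² = 2.88×10⁻⁴ m².
Net radiated power P_net = εσA(T⁴ − T₀⁴) = 0.806×5.670×10⁻⁸×2.88×10⁻⁴×(2060⁴ − 281.4⁴).
T⁴ − T₀⁴ = 1.80081×10¹³ − 6.27042×10⁹ = 1.80018×10¹³ K⁴, so P_net = 237 W.

Net loss ≈ 237 W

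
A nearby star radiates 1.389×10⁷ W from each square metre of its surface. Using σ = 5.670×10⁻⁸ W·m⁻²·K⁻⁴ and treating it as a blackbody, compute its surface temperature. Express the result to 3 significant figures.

I = σT⁴, so T = (I/σ)^(1/4) = (1.389×10⁷/(5.670×10⁻⁸))^(1/4) = 3.96×10³ K.

T ≈ 3.96×10³ K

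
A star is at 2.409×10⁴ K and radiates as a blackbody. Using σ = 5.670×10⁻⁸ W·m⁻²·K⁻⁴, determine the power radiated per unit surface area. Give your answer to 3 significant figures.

Stefan–Boltzmann: I = σT⁴ = 5.670×10⁻⁸ × (2.409×10⁴)⁴ = 1.91×10¹⁰ W/m².

I ≈ 1.91×10¹⁰ W/m²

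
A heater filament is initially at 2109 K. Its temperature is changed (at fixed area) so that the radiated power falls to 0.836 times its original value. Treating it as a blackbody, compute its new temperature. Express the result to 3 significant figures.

T₂ ≈ 2.02×10³ K

P ∝ T⁴, so T₂/T₁ = (P₂/P₁)^(1/4) = (0.836)^(1/4) = 0.956206.
T₂ = 2109 × 0.956206 = 2.02×10³ K.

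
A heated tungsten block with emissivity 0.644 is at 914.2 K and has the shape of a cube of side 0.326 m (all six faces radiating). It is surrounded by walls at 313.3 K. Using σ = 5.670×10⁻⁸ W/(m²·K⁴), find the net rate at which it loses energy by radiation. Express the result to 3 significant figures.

Area A = 6s² = 6×(0.326 m)² = 0.637656 m².
Net radiated power P_net = εσA(T⁴ − T₀⁴) = 0.644×5.670×10⁻⁸×0.637656×(914.2⁴ − 313.3⁴).
T⁴ − T₀⁴ = 6.98498×10¹¹ − 9.63478×10⁹ = 6.88863×10¹¹ K⁴, so P_net = 1.60×10⁴ W.

Net loss ≈ 1.60×10⁴ W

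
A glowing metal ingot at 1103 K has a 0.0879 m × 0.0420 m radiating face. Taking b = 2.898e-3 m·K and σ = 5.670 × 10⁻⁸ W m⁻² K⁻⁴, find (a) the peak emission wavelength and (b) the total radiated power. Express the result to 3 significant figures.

λ_max ≈ 2.63×10³ nm; P ≈ 310 W

(a) λ_max = b/T = 2.898×10⁻³/1103 = 2.627×10⁻⁶ m = 2.63×10³ nm.
Area A = 0.0879 × 0.0420 = 3.6918×10⁻³ m².
(b) P = σAT⁴ = 5.670×10⁻⁸×3.6918×10⁻³×(1103)⁴ = 310 W.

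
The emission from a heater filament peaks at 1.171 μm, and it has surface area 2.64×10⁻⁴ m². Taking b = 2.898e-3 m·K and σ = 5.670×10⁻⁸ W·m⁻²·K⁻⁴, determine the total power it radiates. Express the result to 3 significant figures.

P ≈ 562 W

Wien's law: T = b/λ_max = 2.898×10⁻³/1.171×10⁻⁶ = 2474.81 K.
Area A = 2.64×10⁻⁴ m².
Then P = σAT⁴ = 5.670×10⁻⁸×2.64×10⁻⁴×(2474.81)⁴ = 562 W.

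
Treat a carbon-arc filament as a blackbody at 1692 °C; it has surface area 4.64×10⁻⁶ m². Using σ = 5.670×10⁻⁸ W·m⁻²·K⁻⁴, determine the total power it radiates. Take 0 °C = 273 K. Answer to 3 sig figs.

P ≈ 3.92 W

T = 1692 °C + 273 = 1965 K.
Area A = 4.64×10⁻⁶ m².
P = σAT⁴ = 5.670×10⁻⁸ × 4.64×10⁻⁶ × (1965)⁴ = 3.92 W.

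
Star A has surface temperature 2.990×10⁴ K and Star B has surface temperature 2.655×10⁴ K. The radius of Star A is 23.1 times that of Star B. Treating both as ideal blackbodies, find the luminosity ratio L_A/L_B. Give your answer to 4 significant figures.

L_A/L_B ≈ 858.3

L ∝ R²T⁴, so L_A/L_B = (R_A/R_B)²(T_A/T_B)⁴ = (23.1)² × (2.990×10⁴/2.655×10⁴)⁴ = 533.61 × 1.60852 = 858.3.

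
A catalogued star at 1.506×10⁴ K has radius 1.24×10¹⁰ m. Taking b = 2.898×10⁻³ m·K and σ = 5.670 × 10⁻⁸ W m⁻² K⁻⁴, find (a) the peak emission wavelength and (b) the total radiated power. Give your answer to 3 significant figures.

(a) λ_max = b/T = 2.898×10⁻³/1.506×10⁴ = 1.924×10⁻⁷ m = 192 nm.
Surface area A = 4πR² = 4π(1.24×10¹⁰ m)² = 1.93221×10²¹ m².
(b) P = σAT⁴ = 5.670×10⁻⁸×1.93221×10²¹×(1.506×10⁴)⁴ = 5.64×10³⁰ W.

λ_max ≈ 192 nm; P ≈ 5.64×10³⁰ W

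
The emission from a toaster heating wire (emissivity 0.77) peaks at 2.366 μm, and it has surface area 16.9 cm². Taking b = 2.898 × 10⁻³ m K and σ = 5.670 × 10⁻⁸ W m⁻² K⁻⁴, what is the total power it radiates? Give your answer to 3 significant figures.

Wien's law: T = b/λ_max = 2.898×10⁻³/2.366×10⁻⁶ = 1224.85 K.
Area A = 16.9 cm² = 1.69×10⁻³ m².
Then P = εσAT⁴ = 0.77×5.670×10⁻⁸×1.69×10⁻³×(1224.85)⁴ = 166 W.

P ≈ 166 W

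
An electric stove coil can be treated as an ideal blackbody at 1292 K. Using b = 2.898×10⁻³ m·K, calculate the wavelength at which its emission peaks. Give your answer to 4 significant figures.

λ_max ≈ 2243 nm

Wien's displacement law: λ_max = b/T = (2.898×10⁻³ m·K)/(1292 K) = 2.2430×10⁻⁶ m.
That is 2243 nm, in the infrared range.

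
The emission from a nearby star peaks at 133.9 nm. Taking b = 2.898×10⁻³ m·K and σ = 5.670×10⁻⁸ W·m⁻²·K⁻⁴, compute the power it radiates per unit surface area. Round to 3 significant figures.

Wien's law: T = b/λ_max = 2.898×10⁻³/1.339×10⁻⁷ = 21643.0 K.
Then I = σT⁴ = 5.670×10⁻⁸×(21643.0)⁴ = 1.24×10¹⁰ W/m².

I ≈ 1.24×10¹⁰ W/m²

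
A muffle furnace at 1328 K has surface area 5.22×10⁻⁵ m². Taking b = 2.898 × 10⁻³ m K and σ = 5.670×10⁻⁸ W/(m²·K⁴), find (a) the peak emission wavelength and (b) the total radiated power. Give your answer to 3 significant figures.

(a) λ_max = b/T = 2.898×10⁻³/1328 = 2.182×10⁻⁶ m = 2.18 μm.
Area A = 5.22×10⁻⁵ m².
(b) P = σAT⁴ = 5.670×10⁻⁸×5.22×10⁻⁵×(1328)⁴ = 9.21 W.

λ_max ≈ 2.18 μm; P ≈ 9.21 W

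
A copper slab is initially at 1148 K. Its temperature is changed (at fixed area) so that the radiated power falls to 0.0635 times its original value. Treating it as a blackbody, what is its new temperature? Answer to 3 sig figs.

T₂ ≈ 576 K

P ∝ T⁴, so T₂/T₁ = (P₂/P₁)^(1/4) = (0.0635)^(1/4) = 0.501988.
T₂ = 1148 × 0.501988 = 576 K.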